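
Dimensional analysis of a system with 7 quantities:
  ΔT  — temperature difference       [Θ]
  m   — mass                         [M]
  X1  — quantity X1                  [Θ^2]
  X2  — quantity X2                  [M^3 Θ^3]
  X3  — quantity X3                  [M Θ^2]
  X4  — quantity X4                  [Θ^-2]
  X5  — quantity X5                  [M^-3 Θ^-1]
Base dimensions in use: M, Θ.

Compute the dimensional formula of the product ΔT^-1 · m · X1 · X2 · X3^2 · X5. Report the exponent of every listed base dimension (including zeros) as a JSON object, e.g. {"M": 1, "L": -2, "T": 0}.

{"M": 3, "Θ": 7}

Write exponents as rows M,Θ / cols ΔT,m,X1,X2,X3,X4,X5:
  M: [ 0  1  0  3  1  0 -3]
  Θ: [ 1  0  2  3  2 -2 -1]
  [M]: (-1)·0+(1)·1+(1)·0+(1)·3+(2)·1+(1)·-3 = 3
  [Θ]: (-1)·1+(1)·0+(1)·2+(1)·3+(2)·2+(1)·-1 = 7
⇒ M^3 Θ^7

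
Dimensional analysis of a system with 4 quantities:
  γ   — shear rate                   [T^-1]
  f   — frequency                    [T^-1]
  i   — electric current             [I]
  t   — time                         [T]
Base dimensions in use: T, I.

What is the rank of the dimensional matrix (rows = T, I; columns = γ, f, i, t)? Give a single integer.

2

Dimensional matrix (T×I by γ×f×i×t):
  T: [-1 -1  0  1]
  I: [ 0  0  1  0]
Echelon form has 2 nonzero rows (pivots: γ,i)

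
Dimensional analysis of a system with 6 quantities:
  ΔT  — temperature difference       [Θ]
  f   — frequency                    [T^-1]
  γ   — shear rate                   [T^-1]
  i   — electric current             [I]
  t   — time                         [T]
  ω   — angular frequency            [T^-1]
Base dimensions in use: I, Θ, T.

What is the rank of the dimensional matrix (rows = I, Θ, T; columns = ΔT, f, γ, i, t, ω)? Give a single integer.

3

Dimensional matrix (I×Θ×T by ΔT×f×γ×i×t×ω):
  I: [ 0  0  0  1  0  0]
  Θ: [ 1  0  0  0  0  0]
  T: [ 0 -1 -1  0  1 -1]
Echelon form has 3 nonzero rows (pivots: ΔT,f,i)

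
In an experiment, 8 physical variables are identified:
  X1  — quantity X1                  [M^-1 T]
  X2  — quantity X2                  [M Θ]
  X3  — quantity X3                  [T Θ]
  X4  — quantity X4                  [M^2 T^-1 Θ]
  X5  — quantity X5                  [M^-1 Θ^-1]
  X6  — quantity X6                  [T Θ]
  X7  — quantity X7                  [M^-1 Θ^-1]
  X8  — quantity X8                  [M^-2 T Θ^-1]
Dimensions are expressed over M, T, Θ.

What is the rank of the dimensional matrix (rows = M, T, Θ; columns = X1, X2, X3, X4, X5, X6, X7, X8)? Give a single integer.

2

Exponent matrix [M,T,Θ] × [X1,X2,X3,X4,X5,X6,X7,X8]:
  M: [-1  1  0  2 -1  0 -1 -2]
  T: [ 1  0  1 -1  0  1  0  1]
  Θ: [ 0  1  1  1 -1  1 -1 -1]
RREF → pivots at {X1,X2} ⇒ r = 2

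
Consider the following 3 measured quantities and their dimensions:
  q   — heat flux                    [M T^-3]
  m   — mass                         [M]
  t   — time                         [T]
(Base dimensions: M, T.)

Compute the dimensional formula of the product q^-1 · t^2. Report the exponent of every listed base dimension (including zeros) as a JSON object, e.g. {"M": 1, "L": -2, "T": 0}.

{"M": -1, "T": 5}

Dimensional matrix (M×T by q×m×t):
  M: [ 1  1  0]
  T: [-3  0  1]
  [M]: (-1)·1+(2)·0 = -1
  [T]: (-1)·-3+(2)·1 = 5
⇒ M^-1 T^5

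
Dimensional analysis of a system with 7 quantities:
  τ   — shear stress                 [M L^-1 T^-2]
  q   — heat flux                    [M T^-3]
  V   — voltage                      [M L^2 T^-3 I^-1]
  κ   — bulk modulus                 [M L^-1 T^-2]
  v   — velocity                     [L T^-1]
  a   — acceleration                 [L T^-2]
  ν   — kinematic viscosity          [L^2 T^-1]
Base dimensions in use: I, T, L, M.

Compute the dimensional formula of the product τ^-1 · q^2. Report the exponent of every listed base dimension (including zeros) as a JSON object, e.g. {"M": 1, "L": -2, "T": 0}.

Exponent matrix [I,T,L,M] × [τ,q,V,κ,v,a,ν]:
  I: [ 0  0 -1  0  0  0  0]
  T: [-2 -3 -3 -2 -1 -2 -1]
  L: [-1  0  2 -1  1  1  2]
  M: [ 1  1  1  1  0  0  0]
  [I]: (-1)·0+(2)·0 = 0
  [T]: (-1)·-2+(2)·-3 = -4
  [L]: (-1)·-1+(2)·0 = 1
  [M]: (-1)·1+(2)·1 = 1
⇒ T^-4 L M

{"I": 0, "T": -4, "L": 1, "M": 1}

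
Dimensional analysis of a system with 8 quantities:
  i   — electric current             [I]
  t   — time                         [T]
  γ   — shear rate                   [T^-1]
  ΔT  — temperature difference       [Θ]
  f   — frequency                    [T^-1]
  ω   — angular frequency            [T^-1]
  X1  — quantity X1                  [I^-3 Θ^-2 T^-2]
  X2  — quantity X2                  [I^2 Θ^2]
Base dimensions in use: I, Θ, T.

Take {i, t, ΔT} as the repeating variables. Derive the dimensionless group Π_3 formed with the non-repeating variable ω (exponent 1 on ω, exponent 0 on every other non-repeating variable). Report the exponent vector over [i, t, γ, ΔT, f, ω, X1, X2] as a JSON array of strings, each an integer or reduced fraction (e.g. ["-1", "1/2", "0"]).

Write exponents as rows I,Θ,T / cols i,t,γ,ΔT,f,ω,X1,X2:
  I: [ 1  0  0  0  0  0 -3  2]
  Θ: [ 0  0  0  1  0  0 -2  2]
  T: [ 0  1 -1  0 -1 -1 -2  0]
Echelon form has 3 nonzero rows (pivots: i,t,ΔT)
Pivot set = {i,t,ΔT}, free = {γ,f,ω,X1,X2}
RREF:
  r0: [   1    0    0    0    0    0   -3    2]
  r1: [   0    1   -1    0   -1   -1   -2    0]
  r2: [   0    0    0    1    0    0   -2    2]
Fix exponent of ω at 1, γ at 0, f at 0, X1 at 0, X2 at 0; solve each RREF row for its pivot's exponent:
  r0: exp(i) + (0)·1 = 0 ⇒ exp(i) = 0
  r1: exp(t) + (-1)·1 = 0 ⇒ exp(t) = 1
  r2: exp(ΔT) + (0)·1 = 0 ⇒ exp(ΔT) = 0
Π_3 = t · ω

["0", "1", "0", "0", "0", "1", "0", "0"]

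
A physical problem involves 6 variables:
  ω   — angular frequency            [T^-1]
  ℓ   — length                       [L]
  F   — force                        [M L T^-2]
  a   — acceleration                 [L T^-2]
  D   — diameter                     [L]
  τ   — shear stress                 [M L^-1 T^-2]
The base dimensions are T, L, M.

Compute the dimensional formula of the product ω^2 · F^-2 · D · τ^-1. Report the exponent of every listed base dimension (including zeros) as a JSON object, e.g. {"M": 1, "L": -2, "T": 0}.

Exponent matrix [T,L,M] × [ω,ℓ,F,a,D,τ]:
  T: [-1  0 -2 -2  0 -2]
  L: [ 0  1  1  1  1 -1]
  M: [ 0  0  1  0  0  1]
  [T]: (2)·-1+(-2)·-2+(1)·0+(-1)·-2 = 4
  [L]: (2)·0+(-2)·1+(1)·1+(-1)·-1 = 0
  [M]: (2)·0+(-2)·1+(1)·0+(-1)·1 = -3
⇒ T^4 M^-3

{"T": 4, "L": 0, "M": -3}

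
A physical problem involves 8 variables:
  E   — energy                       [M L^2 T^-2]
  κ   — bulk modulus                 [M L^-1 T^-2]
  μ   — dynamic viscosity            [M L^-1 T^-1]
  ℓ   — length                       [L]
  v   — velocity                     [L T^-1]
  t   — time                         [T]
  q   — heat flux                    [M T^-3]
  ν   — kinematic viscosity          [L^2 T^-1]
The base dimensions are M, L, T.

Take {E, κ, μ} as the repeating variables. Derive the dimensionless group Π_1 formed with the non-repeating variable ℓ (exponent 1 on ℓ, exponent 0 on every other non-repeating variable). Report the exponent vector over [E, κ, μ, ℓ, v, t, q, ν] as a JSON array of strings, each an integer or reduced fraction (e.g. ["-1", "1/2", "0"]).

["-1/3", "1/3", "0", "1", "0", "0", "0", "0"]

Dimensional matrix (M×L×T by E×κ×μ×ℓ×v×t×q×ν):
  M: [ 1  1  1  0  0  0  1  0]
  L: [ 2 -1 -1  1  1  0  0  2]
  T: [-2 -2 -1  0 -1  1 -3 -1]
RREF → pivots at {E,κ,μ} ⇒ r = 3
Repeat: E,κ,μ; free: ℓ,v,t,q,ν
RREF:
  r0: [   1    0    0  1/3  1/3    0  1/3  2/3]
  r1: [   0    1    0 -1/3  2/3   -1  5/3  1/3]
  r2: [   0    0    1    0   -1    1   -1   -1]
Fix exponent of ℓ at 1, v at 0, t at 0, q at 0, ν at 0; solve each RREF row for its pivot's exponent:
  r0: exp(E) + (1/3)·1 = 0 ⇒ exp(E) = -1/3
  r1: exp(κ) + (-1/3)·1 = 0 ⇒ exp(κ) = 1/3
  r2: exp(μ) + (0)·1 = 0 ⇒ exp(μ) = 0
Π_1 = E^(-1/3) · κ^(1/3) · ℓ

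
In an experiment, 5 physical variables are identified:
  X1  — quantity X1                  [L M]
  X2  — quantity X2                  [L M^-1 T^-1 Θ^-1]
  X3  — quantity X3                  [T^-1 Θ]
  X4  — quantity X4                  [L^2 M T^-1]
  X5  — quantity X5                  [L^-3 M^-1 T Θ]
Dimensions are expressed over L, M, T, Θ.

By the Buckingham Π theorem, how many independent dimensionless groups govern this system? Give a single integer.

2

Dimensional matrix (L×M×T×Θ by X1×X2×X3×X4×X5):
  L: [ 1  1  0  2 -3]
  M: [ 1 -1  0  1 -1]
  T: [ 0 -1 -1 -1  1]
  Θ: [ 0 -1  1  0  1]
RREF → pivots at {X1,X2,X3} ⇒ r = 3
Π count = n − r = 5 − 3 = 2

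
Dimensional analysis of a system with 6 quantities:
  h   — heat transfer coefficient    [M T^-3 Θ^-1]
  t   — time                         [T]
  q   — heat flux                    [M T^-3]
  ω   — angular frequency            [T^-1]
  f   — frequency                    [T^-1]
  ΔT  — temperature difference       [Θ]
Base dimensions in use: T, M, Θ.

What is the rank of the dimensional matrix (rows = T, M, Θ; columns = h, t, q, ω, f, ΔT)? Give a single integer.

Dimensional matrix (T×M×Θ by h×t×q×ω×f×ΔT):
  T: [-3  1 -3 -1 -1  0]
  M: [ 1  0  1  0  0  0]
  Θ: [-1  0  0  0  0  1]
RREF → pivots at {h,t,q} ⇒ r = 3

3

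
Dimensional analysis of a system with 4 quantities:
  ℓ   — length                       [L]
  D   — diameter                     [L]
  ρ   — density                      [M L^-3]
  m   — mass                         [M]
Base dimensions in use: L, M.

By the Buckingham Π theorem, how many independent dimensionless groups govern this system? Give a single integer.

Write exponents as rows L,M / cols ℓ,D,ρ,m:
  L: [ 1  1 -3  0]
  M: [ 0  0  1  1]
RREF → pivots at {ℓ,ρ} ⇒ r = 2
n=4, r=2 ⇒ 2 dimensionless groups

2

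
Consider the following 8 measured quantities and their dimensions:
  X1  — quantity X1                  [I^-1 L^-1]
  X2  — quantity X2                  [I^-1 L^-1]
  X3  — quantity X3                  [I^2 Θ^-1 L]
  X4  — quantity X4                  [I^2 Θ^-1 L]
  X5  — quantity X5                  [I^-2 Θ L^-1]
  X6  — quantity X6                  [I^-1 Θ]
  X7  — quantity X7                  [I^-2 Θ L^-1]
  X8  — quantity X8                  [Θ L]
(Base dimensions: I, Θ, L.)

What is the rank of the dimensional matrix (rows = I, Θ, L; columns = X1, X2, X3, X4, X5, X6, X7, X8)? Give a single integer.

Dimensional matrix (I×Θ×L by X1×X2×X3×X4×X5×X6×X7×X8):
  I: [-1 -1  2  2 -2 -1 -2  0]
  Θ: [ 0  0 -1 -1  1  1  1  1]
  L: [-1 -1  1  1 -1  0 -1  1]
Echelon form has 2 nonzero rows (pivots: X1,X3)

2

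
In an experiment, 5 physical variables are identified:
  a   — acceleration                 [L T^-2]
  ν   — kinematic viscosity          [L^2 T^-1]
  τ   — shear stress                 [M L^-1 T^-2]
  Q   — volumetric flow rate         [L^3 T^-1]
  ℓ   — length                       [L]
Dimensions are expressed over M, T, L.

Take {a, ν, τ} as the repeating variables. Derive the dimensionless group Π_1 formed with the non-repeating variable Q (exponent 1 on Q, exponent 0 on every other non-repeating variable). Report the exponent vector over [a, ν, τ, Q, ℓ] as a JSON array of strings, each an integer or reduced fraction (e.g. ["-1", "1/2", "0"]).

Dimensional matrix (M×T×L by a×ν×τ×Q×ℓ):
  M: [ 0  0  1  0  0]
  T: [-2 -1 -2 -1  0]
  L: [ 1  2 -1  3  1]
Row reduction gives pivot columns a,ν,τ; rank = 3
Repeat: a,ν,τ; free: Q,ℓ
RREF:
  r0: [   1    0    0 -1/3 -1/3]
  r1: [   0    1    0  5/3  2/3]
  r2: [   0    0    1    0    0]
Fix exponent of Q at 1, ℓ at 0; solve each RREF row for its pivot's exponent:
  r0: exp(a) + (-1/3)·1 = 0 ⇒ exp(a) = 1/3
  r1: exp(ν) + (5/3)·1 = 0 ⇒ exp(ν) = -5/3
  r2: exp(τ) + (0)·1 = 0 ⇒ exp(τ) = 0
Π_1 = a^(1/3) · ν^(-5/3) · Q

["1/3", "-5/3", "0", "1", "0"]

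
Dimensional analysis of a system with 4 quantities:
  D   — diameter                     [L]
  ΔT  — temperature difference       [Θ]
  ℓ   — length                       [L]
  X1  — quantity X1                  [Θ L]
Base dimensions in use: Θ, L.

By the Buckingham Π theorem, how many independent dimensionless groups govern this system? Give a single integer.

Dimensional matrix (Θ×L by D×ΔT×ℓ×X1):
  Θ: [ 0  1  0  1]
  L: [ 1  0  1  1]
Echelon form has 2 nonzero rows (pivots: D,ΔT)
Π count = n − r = 4 − 2 = 2

2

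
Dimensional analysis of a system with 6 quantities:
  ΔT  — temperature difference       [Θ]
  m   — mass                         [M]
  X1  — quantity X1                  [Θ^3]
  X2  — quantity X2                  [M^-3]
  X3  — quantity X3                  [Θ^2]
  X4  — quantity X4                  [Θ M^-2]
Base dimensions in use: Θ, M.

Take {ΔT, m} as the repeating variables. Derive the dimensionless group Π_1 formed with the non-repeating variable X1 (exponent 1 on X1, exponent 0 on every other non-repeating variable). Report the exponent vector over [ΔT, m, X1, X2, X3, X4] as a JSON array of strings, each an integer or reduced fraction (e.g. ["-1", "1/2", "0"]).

Exponent matrix [Θ,M] × [ΔT,m,X1,X2,X3,X4]:
  Θ: [ 1  0  3  0  2  1]
  M: [ 0  1  0 -3  0 -2]
RREF → pivots at {ΔT,m} ⇒ r = 2
Repeat: ΔT,m; free: X1,X2,X3,X4
RREF:
  r0: [   1    0    3    0    2    1]
  r1: [   0    1    0   -3    0   -2]
Fix exponent of X1 at 1, X2 at 0, X3 at 0, X4 at 0; solve each RREF row for its pivot's exponent:
  r0: exp(ΔT) + (3)·1 = 0 ⇒ exp(ΔT) = -3
  r1: exp(m) + (0)·1 = 0 ⇒ exp(m) = 0
Π_1 = ΔT^-3 · X1

["-3", "0", "1", "0", "0", "0"]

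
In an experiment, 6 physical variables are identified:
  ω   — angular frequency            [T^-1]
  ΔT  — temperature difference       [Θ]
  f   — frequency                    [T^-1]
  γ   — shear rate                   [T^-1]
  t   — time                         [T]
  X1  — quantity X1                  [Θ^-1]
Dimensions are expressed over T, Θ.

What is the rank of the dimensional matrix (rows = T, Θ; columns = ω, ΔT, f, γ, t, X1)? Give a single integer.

2

Dimensional matrix (T×Θ by ω×ΔT×f×γ×t×X1):
  T: [-1  0 -1 -1  1  0]
  Θ: [ 0  1  0  0  0 -1]
Row reduction gives pivot columns ω,ΔT; rank = 2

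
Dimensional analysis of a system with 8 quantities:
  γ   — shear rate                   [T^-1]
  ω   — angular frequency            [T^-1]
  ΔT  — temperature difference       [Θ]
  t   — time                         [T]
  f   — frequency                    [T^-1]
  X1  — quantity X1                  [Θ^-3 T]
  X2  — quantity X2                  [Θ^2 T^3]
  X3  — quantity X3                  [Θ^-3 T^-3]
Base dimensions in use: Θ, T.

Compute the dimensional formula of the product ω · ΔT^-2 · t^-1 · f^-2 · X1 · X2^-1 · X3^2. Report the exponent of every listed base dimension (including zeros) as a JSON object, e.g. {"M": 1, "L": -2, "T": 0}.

{"Θ": -13, "T": -8}

Exponent matrix [Θ,T] × [γ,ω,ΔT,t,f,X1,X2,X3]:
  Θ: [ 0  0  1  0  0 -3  2 -3]
  T: [-1 -1  0  1 -1  1  3 -3]
  [Θ]: (1)·0+(-2)·1+(-1)·0+(-2)·0+(1)·-3+(-1)·2+(2)·-3 = -13
  [T]: (1)·-1+(-2)·0+(-1)·1+(-2)·-1+(1)·1+(-1)·3+(2)·-3 = -8
⇒ Θ^-13 T^-8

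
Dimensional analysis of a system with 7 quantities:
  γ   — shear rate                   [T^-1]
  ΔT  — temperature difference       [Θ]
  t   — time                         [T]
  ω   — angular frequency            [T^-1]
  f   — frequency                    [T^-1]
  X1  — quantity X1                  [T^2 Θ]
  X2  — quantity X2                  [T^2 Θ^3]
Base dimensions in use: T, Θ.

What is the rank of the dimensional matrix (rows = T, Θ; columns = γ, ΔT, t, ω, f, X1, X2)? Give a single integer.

Dimensional matrix (T×Θ by γ×ΔT×t×ω×f×X1×X2):
  T: [-1  0  1 -1 -1  2  2]
  Θ: [ 0  1  0  0  0  1  3]
Echelon form has 2 nonzero rows (pivots: γ,ΔT)

2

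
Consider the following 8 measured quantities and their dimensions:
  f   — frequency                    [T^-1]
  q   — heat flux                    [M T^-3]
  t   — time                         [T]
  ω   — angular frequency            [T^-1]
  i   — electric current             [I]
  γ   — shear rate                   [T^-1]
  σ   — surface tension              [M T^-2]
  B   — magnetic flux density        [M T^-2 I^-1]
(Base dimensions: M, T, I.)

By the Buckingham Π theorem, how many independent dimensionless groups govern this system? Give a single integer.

5

Exponent matrix [M,T,I] × [f,q,t,ω,i,γ,σ,B]:
  M: [ 0  1  0  0  0  0  1  1]
  T: [-1 -3  1 -1  0 -1 -2 -2]
  I: [ 0  0  0  0  1  0  0 -1]
RREF → pivots at {f,q,i} ⇒ r = 3
Π count = n − r = 8 − 3 = 5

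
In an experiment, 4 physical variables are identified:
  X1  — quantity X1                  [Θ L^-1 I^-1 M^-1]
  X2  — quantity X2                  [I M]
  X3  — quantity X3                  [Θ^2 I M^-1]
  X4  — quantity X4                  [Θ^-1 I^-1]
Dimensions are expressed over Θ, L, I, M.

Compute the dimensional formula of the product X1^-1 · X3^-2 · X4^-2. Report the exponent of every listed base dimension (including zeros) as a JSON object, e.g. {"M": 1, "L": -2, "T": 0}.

{"Θ": -3, "L": 1, "I": 1, "M": 3}

Write exponents as rows Θ,L,I,M / cols X1,X2,X3,X4:
  Θ: [ 1  0  2 -1]
  L: [-1  0  0  0]
  I: [-1  1  1 -1]
  M: [-1  1 -1  0]
  [Θ]: (-1)·1+(-2)·2+(-2)·-1 = -3
  [L]: (-1)·-1+(-2)·0+(-2)·0 = 1
  [I]: (-1)·-1+(-2)·1+(-2)·-1 = 1
  [M]: (-1)·-1+(-2)·-1+(-2)·0 = 3
⇒ Θ^-3 L I M^3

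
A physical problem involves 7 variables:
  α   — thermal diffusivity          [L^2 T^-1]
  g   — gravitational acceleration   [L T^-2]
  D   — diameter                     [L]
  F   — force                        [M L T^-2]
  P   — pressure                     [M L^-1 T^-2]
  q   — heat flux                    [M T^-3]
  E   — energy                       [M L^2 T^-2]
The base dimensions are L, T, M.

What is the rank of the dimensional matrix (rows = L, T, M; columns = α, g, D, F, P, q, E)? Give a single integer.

Dimensional matrix (L×T×M by α×g×D×F×P×q×E):
  L: [ 2  1  1  1 -1  0  2]
  T: [-1 -2  0 -2 -2 -3 -2]
  M: [ 0  0  0  1  1  1  1]
Row reduction gives pivot columns α,g,F; rank = 3

3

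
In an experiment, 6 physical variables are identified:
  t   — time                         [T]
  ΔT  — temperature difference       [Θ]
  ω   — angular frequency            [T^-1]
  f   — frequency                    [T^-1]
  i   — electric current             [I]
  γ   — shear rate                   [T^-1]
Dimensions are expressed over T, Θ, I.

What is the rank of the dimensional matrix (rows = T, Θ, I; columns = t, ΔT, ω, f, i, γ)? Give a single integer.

Exponent matrix [T,Θ,I] × [t,ΔT,ω,f,i,γ]:
  T: [ 1  0 -1 -1  0 -1]
  Θ: [ 0  1  0  0  0  0]
  I: [ 0  0  0  0  1  0]
RREF → pivots at {t,ΔT,i} ⇒ r = 3

3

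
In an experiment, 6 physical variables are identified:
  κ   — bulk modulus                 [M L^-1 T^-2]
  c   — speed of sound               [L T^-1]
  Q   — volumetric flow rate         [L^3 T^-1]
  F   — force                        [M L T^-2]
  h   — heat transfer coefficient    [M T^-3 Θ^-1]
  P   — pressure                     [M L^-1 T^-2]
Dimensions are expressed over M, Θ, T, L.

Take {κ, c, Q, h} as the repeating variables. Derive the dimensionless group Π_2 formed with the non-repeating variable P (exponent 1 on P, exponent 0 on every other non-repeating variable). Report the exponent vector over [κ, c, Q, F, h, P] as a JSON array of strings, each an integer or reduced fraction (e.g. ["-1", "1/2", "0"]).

["-1", "0", "0", "0", "0", "1"]

Dimensional matrix (M×Θ×T×L by κ×c×Q×F×h×P):
  M: [ 1  0  0  1  1  1]
  Θ: [ 0  0  0  0 -1  0]
  T: [-2 -1 -1 -2 -3 -2]
  L: [-1  1  3  1  0 -1]
Row reduction gives pivot columns κ,c,Q,h; rank = 4
Pivot set = {κ,c,Q,h}, free = {F,P}
RREF:
  r0: [   1    0    0    1    0    1]
  r1: [   0    1    0   -1    0    0]
  r2: [   0    0    1    1    0    0]
  r3: [   0    0    0    0    1    0]
Fix exponent of P at 1, F at 0; solve each RREF row for its pivot's exponent:
  r0: exp(κ) + (1)·1 = 0 ⇒ exp(κ) = -1
  r1: exp(c) + (0)·1 = 0 ⇒ exp(c) = 0
  r2: exp(Q) + (0)·1 = 0 ⇒ exp(Q) = 0
  r3: exp(h) + (0)·1 = 0 ⇒ exp(h) = 0
Π_2 = κ^-1 · P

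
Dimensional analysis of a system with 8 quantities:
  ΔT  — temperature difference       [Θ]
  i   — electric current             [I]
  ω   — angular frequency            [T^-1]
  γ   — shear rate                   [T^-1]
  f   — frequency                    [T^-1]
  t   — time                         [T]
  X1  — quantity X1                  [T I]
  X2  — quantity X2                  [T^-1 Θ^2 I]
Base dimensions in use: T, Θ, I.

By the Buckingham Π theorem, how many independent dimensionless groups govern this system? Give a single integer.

5

Dimensional matrix (T×Θ×I by ΔT×i×ω×γ×f×t×X1×X2):
  T: [ 0  0 -1 -1 -1  1  1 -1]
  Θ: [ 1  0  0  0  0  0  0  2]
  I: [ 0  1  0  0  0  0  1  1]
RREF → pivots at {ΔT,i,ω} ⇒ r = 3
8 vars − rank 3 = 5 Π groups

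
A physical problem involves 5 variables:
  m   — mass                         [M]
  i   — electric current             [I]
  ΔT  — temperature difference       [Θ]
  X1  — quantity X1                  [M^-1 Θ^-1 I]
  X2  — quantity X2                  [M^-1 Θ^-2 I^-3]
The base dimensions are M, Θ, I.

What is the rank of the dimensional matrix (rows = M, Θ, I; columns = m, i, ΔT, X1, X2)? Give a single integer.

Write exponents as rows M,Θ,I / cols m,i,ΔT,X1,X2:
  M: [ 1  0  0 -1 -1]
  Θ: [ 0  0  1 -1 -2]
  I: [ 0  1  0  1 -3]
Echelon form has 3 nonzero rows (pivots: m,i,ΔT)

3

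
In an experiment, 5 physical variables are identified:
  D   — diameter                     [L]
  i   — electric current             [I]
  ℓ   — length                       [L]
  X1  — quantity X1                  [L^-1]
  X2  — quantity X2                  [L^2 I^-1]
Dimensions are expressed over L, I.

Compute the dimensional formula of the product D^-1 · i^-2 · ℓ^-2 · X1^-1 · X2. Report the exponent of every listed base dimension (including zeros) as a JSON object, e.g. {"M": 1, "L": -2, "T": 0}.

Exponent matrix [L,I] × [D,i,ℓ,X1,X2]:
  L: [ 1  0  1 -1  2]
  I: [ 0  1  0  0 -1]
  [L]: (-1)·1+(-2)·0+(-2)·1+(-1)·-1+(1)·2 = 0
  [I]: (-1)·0+(-2)·1+(-2)·0+(-1)·0+(1)·-1 = -3
⇒ I^-3

{"L": 0, "I": -3}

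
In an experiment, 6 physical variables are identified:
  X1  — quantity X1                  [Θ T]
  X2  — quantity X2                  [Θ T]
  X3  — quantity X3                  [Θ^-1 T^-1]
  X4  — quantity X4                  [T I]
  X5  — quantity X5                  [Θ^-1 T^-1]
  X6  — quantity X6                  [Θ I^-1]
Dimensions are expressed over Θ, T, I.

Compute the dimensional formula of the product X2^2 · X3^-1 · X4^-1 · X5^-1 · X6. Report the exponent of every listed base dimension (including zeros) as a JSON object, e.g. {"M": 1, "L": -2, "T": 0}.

{"Θ": 5, "T": 3, "I": -2}

Dimensional matrix (Θ×T×I by X1×X2×X3×X4×X5×X6):
  Θ: [ 1  1 -1  0 -1  1]
  T: [ 1  1 -1  1 -1  0]
  I: [ 0  0  0  1  0 -1]
  [Θ]: (2)·1+(-1)·-1+(-1)·0+(-1)·-1+(1)·1 = 5
  [T]: (2)·1+(-1)·-1+(-1)·1+(-1)·-1+(1)·0 = 3
  [I]: (2)·0+(-1)·0+(-1)·1+(-1)·0+(1)·-1 = -2
⇒ Θ^5 T^3 I^-2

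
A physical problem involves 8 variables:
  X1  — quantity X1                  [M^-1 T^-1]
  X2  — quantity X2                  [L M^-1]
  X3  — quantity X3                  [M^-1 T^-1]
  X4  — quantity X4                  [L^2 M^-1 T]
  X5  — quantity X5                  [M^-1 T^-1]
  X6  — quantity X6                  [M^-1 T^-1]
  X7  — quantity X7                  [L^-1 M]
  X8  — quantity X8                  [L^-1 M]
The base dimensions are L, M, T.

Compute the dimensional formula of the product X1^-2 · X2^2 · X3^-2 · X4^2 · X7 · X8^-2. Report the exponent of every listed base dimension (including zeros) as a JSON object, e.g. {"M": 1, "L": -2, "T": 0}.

Exponent matrix [L,M,T] × [X1,X2,X3,X4,X5,X6,X7,X8]:
  L: [ 0  1  0  2  0  0 -1 -1]
  M: [-1 -1 -1 -1 -1 -1  1  1]
  T: [-1  0 -1  1 -1 -1  0  0]
  [L]: (-2)·0+(2)·1+(-2)·0+(2)·2+(1)·-1+(-2)·-1 = 7
  [M]: (-2)·-1+(2)·-1+(-2)·-1+(2)·-1+(1)·1+(-2)·1 = -1
  [T]: (-2)·-1+(2)·0+(-2)·-1+(2)·1+(1)·0+(-2)·0 = 6
⇒ L^7 M^-1 T^6

{"L": 7, "M": -1, "T": 6}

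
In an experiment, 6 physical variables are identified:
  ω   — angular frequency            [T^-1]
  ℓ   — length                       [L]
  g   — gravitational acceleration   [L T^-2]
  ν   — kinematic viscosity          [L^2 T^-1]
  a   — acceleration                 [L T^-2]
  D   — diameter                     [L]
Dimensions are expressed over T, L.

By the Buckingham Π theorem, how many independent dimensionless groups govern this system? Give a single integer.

Write exponents as rows T,L / cols ω,ℓ,g,ν,a,D:
  T: [-1  0 -2 -1 -2  0]
  L: [ 0  1  1  2  1  1]
Row reduction gives pivot columns ω,ℓ; rank = 2
n=6, r=2 ⇒ 4 dimensionless groups

4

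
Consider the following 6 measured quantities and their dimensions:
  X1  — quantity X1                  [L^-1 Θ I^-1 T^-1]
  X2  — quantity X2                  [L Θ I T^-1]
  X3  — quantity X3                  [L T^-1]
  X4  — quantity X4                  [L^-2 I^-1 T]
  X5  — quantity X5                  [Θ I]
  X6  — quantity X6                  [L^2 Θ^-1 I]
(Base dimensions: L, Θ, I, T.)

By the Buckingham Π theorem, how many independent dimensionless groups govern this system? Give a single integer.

3

Dimensional matrix (L×Θ×I×T by X1×X2×X3×X4×X5×X6):
  L: [-1  1  1 -2  0  2]
  Θ: [ 1  1  0  0  1 -1]
  I: [-1  1  0 -1  1  1]
  T: [-1 -1 -1  1  0  0]
Row reduction gives pivot columns X1,X2,X3; rank = 3
Π count = n − r = 6 − 3 = 3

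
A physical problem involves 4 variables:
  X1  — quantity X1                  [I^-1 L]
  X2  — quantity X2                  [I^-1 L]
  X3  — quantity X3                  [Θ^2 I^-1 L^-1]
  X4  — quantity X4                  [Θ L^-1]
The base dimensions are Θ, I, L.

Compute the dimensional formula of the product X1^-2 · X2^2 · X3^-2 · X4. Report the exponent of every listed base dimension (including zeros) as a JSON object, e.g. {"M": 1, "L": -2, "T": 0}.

{"Θ": -3, "I": 2, "L": 1}

Dimensional matrix (Θ×I×L by X1×X2×X3×X4):
  Θ: [ 0  0  2  1]
  I: [-1 -1 -1  0]
  L: [ 1  1 -1 -1]
  [Θ]: (-2)·0+(2)·0+(-2)·2+(1)·1 = -3
  [I]: (-2)·-1+(2)·-1+(-2)·-1+(1)·0 = 2
  [L]: (-2)·1+(2)·1+(-2)·-1+(1)·-1 = 1
⇒ Θ^-3 I^2 L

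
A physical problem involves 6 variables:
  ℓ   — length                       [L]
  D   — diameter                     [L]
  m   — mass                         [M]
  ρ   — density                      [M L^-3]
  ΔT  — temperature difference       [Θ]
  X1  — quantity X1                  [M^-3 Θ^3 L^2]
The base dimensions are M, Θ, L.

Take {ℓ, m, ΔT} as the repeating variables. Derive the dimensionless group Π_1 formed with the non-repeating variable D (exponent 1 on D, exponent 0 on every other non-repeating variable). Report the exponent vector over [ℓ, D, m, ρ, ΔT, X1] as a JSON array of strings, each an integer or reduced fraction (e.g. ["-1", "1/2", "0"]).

Dimensional matrix (M×Θ×L by ℓ×D×m×ρ×ΔT×X1):
  M: [ 0  0  1  1  0 -3]
  Θ: [ 0  0  0  0  1  3]
  L: [ 1  1  0 -3  0  2]
Row reduction gives pivot columns ℓ,m,ΔT; rank = 3
Pivot set = {ℓ,m,ΔT}, free = {D,ρ,X1}
RREF:
  r0: [   1    1    0   -3    0    2]
  r1: [   0    0    1    1    0   -3]
  r2: [   0    0    0    0    1    3]
Fix exponent of D at 1, ρ at 0, X1 at 0; solve each RREF row for its pivot's exponent:
  r0: exp(ℓ) + (1)·1 = 0 ⇒ exp(ℓ) = -1
  r1: exp(m) + (0)·1 = 0 ⇒ exp(m) = 0
  r2: exp(ΔT) + (0)·1 = 0 ⇒ exp(ΔT) = 0
Π_1 = ℓ^-1 · D

["-1", "1", "0", "0", "0", "0"]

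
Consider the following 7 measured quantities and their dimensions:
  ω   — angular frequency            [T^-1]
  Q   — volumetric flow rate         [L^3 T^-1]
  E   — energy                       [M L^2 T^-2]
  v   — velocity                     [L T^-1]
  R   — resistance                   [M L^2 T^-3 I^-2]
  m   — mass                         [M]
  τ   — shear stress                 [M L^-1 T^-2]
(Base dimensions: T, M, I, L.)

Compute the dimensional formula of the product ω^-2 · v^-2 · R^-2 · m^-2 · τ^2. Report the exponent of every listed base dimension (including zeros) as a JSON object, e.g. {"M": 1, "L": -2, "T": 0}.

{"T": 6, "M": -2, "I": 4, "L": -8}

Write exponents as rows T,M,I,L / cols ω,Q,E,v,R,m,τ:
  T: [-1 -1 -2 -1 -3  0 -2]
  M: [ 0  0  1  0  1  1  1]
  I: [ 0  0  0  0 -2  0  0]
  L: [ 0  3  2  1  2  0 -1]
  [T]: (-2)·-1+(-2)·-1+(-2)·-3+(-2)·0+(2)·-2 = 6
  [M]: (-2)·0+(-2)·0+(-2)·1+(-2)·1+(2)·1 = -2
  [I]: (-2)·0+(-2)·0+(-2)·-2+(-2)·0+(2)·0 = 4
  [L]: (-2)·0+(-2)·1+(-2)·2+(-2)·0+(2)·-1 = -8
⇒ T^6 M^-2 I^4 L^-8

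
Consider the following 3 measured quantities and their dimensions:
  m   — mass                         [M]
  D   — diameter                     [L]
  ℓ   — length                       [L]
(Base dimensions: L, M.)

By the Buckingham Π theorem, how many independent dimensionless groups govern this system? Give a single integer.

1

Exponent matrix [L,M] × [m,D,ℓ]:
  L: [ 0  1  1]
  M: [ 1  0  0]
Echelon form has 2 nonzero rows (pivots: m,D)
n=3, r=2 ⇒ 1 dimensionless group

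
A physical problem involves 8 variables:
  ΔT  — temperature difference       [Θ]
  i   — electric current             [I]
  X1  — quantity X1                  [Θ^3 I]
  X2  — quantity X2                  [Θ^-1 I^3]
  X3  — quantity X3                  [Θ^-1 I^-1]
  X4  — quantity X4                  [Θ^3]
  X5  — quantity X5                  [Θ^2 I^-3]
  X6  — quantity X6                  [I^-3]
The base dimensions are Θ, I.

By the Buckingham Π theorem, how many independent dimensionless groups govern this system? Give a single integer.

Write exponents as rows Θ,I / cols ΔT,i,X1,X2,X3,X4,X5,X6:
  Θ: [ 1  0  3 -1 -1  3  2  0]
  I: [ 0  1  1  3 -1  0 -3 -3]
Row reduction gives pivot columns ΔT,i; rank = 2
n=8, r=2 ⇒ 6 dimensionless groups

6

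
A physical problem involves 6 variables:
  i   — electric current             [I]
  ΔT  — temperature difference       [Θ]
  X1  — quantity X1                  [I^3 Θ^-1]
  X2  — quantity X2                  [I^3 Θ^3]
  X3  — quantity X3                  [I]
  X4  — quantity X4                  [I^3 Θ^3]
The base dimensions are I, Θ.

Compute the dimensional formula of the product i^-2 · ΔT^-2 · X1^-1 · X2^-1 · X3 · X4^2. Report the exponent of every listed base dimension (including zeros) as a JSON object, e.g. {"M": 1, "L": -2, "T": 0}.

Exponent matrix [I,Θ] × [i,ΔT,X1,X2,X3,X4]:
  I: [ 1  0  3  3  1  3]
  Θ: [ 0  1 -1  3  0  3]
  [I]: (-2)·1+(-2)·0+(-1)·3+(-1)·3+(1)·1+(2)·3 = -1
  [Θ]: (-2)·0+(-2)·1+(-1)·-1+(-1)·3+(1)·0+(2)·3 = 2
⇒ I^-1 Θ^2

{"I": -1, "Θ": 2}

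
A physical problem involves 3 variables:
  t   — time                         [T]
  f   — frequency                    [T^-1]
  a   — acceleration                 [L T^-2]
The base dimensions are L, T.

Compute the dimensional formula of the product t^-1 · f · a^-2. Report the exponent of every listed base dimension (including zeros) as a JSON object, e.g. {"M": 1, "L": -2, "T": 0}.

Write exponents as rows L,T / cols t,f,a:
  L: [ 0  0  1]
  T: [ 1 -1 -2]
  [L]: (-1)·0+(1)·0+(-2)·1 = -2
  [T]: (-1)·1+(1)·-1+(-2)·-2 = 2
⇒ L^-2 T^2

{"L": -2, "T": 2}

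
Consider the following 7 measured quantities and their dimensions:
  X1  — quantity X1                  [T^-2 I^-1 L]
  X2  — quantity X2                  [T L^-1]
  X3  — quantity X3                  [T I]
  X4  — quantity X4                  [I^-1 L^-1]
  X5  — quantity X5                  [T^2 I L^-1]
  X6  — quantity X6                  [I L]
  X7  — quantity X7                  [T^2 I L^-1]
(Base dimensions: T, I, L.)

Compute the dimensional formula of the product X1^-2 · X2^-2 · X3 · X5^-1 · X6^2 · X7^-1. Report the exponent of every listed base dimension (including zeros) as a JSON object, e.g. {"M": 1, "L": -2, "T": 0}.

{"T": -1, "I": 3, "L": 4}

Exponent matrix [T,I,L] × [X1,X2,X3,X4,X5,X6,X7]:
  T: [-2  1  1  0  2  0  2]
  I: [-1  0  1 -1  1  1  1]
  L: [ 1 -1  0 -1 -1  1 -1]
  [T]: (-2)·-2+(-2)·1+(1)·1+(-1)·2+(2)·0+(-1)·2 = -1
  [I]: (-2)·-1+(-2)·0+(1)·1+(-1)·1+(2)·1+(-1)·1 = 3
  [L]: (-2)·1+(-2)·-1+(1)·0+(-1)·-1+(2)·1+(-1)·-1 = 4
⇒ T^-1 I^3 L^4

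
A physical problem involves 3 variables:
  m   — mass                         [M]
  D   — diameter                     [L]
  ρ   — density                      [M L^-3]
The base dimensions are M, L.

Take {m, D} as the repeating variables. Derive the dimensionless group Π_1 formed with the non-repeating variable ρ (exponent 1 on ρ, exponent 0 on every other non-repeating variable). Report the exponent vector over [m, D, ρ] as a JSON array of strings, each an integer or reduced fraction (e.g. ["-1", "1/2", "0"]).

Exponent matrix [M,L] × [m,D,ρ]:
  M: [ 1  0  1]
  L: [ 0  1 -3]
RREF → pivots at {m,D} ⇒ r = 2
Repeat: m,D; free: ρ
RREF:
  r0: [   1    0    1]
  r1: [   0    1   -3]
Fix exponent of ρ at 1; solve each RREF row for its pivot's exponent:
  r0: exp(m) + (1)·1 = 0 ⇒ exp(m) = -1
  r1: exp(D) + (-3)·1 = 0 ⇒ exp(D) = 3
Π_1 = m^-1 · D^3 · ρ

["-1", "3", "1"]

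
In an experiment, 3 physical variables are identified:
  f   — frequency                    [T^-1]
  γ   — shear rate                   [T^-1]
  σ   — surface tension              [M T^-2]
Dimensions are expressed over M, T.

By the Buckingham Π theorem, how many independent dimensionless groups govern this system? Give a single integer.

1

Write exponents as rows M,T / cols f,γ,σ:
  M: [ 0  0  1]
  T: [-1 -1 -2]
Echelon form has 2 nonzero rows (pivots: f,σ)
3 vars − rank 2 = 1 Π group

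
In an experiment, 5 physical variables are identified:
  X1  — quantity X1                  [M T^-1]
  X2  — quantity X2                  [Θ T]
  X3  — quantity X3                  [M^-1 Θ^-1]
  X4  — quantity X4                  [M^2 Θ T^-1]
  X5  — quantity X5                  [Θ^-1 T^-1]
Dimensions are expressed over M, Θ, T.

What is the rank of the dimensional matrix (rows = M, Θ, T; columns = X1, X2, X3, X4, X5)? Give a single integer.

Dimensional matrix (M×Θ×T by X1×X2×X3×X4×X5):
  M: [ 1  0 -1  2  0]
  Θ: [ 0  1 -1  1 -1]
  T: [-1  1  0 -1 -1]
Row reduction gives pivot columns X1,X2; rank = 2

2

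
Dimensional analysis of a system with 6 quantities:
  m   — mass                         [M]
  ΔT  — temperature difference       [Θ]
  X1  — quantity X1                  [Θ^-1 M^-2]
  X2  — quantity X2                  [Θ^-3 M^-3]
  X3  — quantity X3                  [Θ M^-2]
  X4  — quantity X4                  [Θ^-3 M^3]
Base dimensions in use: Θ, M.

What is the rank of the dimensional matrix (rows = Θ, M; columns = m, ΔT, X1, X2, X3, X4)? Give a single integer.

2

Dimensional matrix (Θ×M by m×ΔT×X1×X2×X3×X4):
  Θ: [ 0  1 -1 -3  1 -3]
  M: [ 1  0 -2 -3 -2  3]
Echelon form has 2 nonzero rows (pivots: m,ΔT)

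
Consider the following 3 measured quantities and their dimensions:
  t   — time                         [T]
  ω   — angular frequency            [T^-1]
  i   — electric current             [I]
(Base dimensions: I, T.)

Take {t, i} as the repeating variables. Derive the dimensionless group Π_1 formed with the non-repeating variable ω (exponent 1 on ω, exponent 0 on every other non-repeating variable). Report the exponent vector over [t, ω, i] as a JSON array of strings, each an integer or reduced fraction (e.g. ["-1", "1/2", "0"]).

Exponent matrix [I,T] × [t,ω,i]:
  I: [ 0  0  1]
  T: [ 1 -1  0]
Row reduction gives pivot columns t,i; rank = 2
Repeat: t,i; free: ω
RREF:
  r0: [   1   -1    0]
  r1: [   0    0    1]
Fix exponent of ω at 1; solve each RREF row for its pivot's exponent:
  r0: exp(t) + (-1)·1 = 0 ⇒ exp(t) = 1
  r1: exp(i) + (0)·1 = 0 ⇒ exp(i) = 0
Π_1 = t · ω

["1", "1", "0"]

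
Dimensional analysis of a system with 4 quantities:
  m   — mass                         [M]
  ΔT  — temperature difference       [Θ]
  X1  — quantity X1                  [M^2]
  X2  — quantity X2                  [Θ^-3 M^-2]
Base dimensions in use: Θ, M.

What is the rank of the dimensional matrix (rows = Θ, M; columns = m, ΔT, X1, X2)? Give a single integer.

2

Exponent matrix [Θ,M] × [m,ΔT,X1,X2]:
  Θ: [ 0  1  0 -3]
  M: [ 1  0  2 -2]
Echelon form has 2 nonzero rows (pivots: m,ΔT)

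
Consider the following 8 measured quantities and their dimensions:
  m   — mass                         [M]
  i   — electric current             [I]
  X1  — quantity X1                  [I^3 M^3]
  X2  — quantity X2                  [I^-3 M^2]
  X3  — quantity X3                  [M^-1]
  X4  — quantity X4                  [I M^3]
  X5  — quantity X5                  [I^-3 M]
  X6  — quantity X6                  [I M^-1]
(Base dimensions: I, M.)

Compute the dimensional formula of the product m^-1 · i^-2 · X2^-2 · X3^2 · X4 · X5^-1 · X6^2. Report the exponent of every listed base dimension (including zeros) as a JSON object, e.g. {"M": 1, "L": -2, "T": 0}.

Exponent matrix [I,M] × [m,i,X1,X2,X3,X4,X5,X6]:
  I: [ 0  1  3 -3  0  1 -3  1]
  M: [ 1  0  3  2 -1  3  1 -1]
  [I]: (-1)·0+(-2)·1+(-2)·-3+(2)·0+(1)·1+(-1)·-3+(2)·1 = 10
  [M]: (-1)·1+(-2)·0+(-2)·2+(2)·-1+(1)·3+(-1)·1+(2)·-1 = -7
⇒ I^10 M^-7

{"I": 10, "M": -7}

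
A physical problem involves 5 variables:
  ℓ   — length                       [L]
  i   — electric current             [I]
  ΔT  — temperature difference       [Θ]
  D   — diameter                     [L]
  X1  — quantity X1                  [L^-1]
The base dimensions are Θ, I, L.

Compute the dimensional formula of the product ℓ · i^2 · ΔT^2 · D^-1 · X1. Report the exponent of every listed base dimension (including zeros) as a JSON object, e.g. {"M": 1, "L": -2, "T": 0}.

{"Θ": 2, "I": 2, "L": -1}

Dimensional matrix (Θ×I×L by ℓ×i×ΔT×D×X1):
  Θ: [ 0  0  1  0  0]
  I: [ 0  1  0  0  0]
  L: [ 1  0  0  1 -1]
  [Θ]: (1)·0+(2)·0+(2)·1+(-1)·0+(1)·0 = 2
  [I]: (1)·0+(2)·1+(2)·0+(-1)·0+(1)·0 = 2
  [L]: (1)·1+(2)·0+(2)·0+(-1)·1+(1)·-1 = -1
⇒ Θ^2 I^2 L^-1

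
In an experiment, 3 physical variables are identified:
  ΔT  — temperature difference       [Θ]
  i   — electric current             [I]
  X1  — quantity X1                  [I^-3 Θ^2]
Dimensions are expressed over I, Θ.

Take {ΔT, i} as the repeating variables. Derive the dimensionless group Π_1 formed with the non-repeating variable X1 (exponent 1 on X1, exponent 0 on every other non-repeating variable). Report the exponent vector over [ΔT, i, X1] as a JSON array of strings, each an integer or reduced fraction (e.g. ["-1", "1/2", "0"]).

["-2", "3", "1"]

Dimensional matrix (I×Θ by ΔT×i×X1):
  I: [ 0  1 -3]
  Θ: [ 1  0  2]
RREF → pivots at {ΔT,i} ⇒ r = 2
Pivot set = {ΔT,i}, free = {X1}
RREF:
  r0: [   1    0    2]
  r1: [   0    1   -3]
Fix exponent of X1 at 1; solve each RREF row for its pivot's exponent:
  r0: exp(ΔT) + (2)·1 = 0 ⇒ exp(ΔT) = -2
  r1: exp(i) + (-3)·1 = 0 ⇒ exp(i) = 3
Π_1 = ΔT^-2 · i^3 · X1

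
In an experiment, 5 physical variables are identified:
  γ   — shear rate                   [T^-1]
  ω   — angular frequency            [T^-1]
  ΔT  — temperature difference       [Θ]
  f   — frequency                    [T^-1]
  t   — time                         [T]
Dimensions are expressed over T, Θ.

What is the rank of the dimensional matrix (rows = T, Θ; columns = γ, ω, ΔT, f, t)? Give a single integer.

2

Write exponents as rows T,Θ / cols γ,ω,ΔT,f,t:
  T: [-1 -1  0 -1  1]
  Θ: [ 0  0  1  0  0]
Row reduction gives pivot columns γ,ΔT; rank = 2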